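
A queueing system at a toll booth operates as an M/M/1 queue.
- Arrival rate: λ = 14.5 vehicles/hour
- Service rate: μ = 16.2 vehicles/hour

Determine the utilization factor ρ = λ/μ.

Server utilization: ρ = λ/μ
ρ = 14.5/16.2 = 0.8951
The server is busy 89.51% of the time.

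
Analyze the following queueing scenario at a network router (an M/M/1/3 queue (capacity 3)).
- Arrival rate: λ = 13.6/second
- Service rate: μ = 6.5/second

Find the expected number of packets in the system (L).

ρ = λ/μ = 13.6/6.5 = 2.0923
P₀ = (1-ρ)/(1-ρ^(K+1)) = (1-2.0923)/(1-2.0923^4) = -1.0923/-18.1644 = 0.06013
P_K = P₀×ρ^K = 0.06013 × 2.0923^3 = 0.06013 × 9.1595 = 0.5508
L = ρ[1 - (K+1)ρ^K + Kρ^(K+1)] / [(1-ρ)(1-ρ^(K+1))]
L = 2.0923 × (1 - 4×9.1595 + 3×19.1644) / ((1 - 2.0923) × (1 - 19.1644)) = 2.3047 packets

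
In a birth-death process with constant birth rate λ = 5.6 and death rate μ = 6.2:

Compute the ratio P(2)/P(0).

For constant rates: P(n)/P(0) = (λ/μ)^n
P(2)/P(0) = (5.6/6.2)^2 = 0.9032^2 = 0.8158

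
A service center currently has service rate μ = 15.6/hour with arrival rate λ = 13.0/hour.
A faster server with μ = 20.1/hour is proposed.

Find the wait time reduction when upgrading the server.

System 1: ρ₁ = 13.0/15.6 = 0.8333, W₁ = 1/(15.6-13.0) = 0.38462
System 2: ρ₂ = 13.0/20.1 = 0.6468, W₂ = 1/(20.1-13.0) = 0.14085
Improvement: (W₁-W₂)/W₁ = (0.38462-0.14085)/0.38462 = 63.38%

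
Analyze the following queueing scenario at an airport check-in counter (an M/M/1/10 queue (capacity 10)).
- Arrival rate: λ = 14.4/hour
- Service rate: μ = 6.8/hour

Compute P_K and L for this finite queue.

ρ = λ/μ = 14.4/6.8 = 2.1176
P₀ = (1-ρ)/(1-ρ^(K+1)) = (1-2.1176)/(1-2.1176^11) = -1.1176/-3838.5755 = 0.0002911
P_K = P₀×ρ^K = 0.00029115 × 2.1176^10 = 0.00029115 × 1813.1732 = 0.5279
Blocking probability P_10 = 0.5279 (52.79%)
L = ρ[1 - (K+1)ρ^K + Kρ^(K+1)] / [(1-ρ)(1-ρ^(K+1))]
L = 2.1176 × (1 - 11×1813.1732 + 10×3839.5755) / ((1 - 2.1176) × (1 - 3839.5755)) = 9.1081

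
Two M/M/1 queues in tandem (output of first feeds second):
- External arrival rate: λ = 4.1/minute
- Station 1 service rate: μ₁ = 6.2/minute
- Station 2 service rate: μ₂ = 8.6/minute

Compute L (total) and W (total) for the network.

By Jackson's theorem, each station behaves as independent M/M/1.
Station 1: ρ₁ = 4.1/6.2 = 0.6613, L₁ = ρ₁/(1-ρ₁) = λ/(μ₁-λ) = 4.1/2.10 = 1.9524
Station 2: ρ₂ = 4.1/8.6 = 0.4767, L₂ = ρ₂/(1-ρ₂) = λ/(μ₂-λ) = 4.1/4.50 = 0.9111
Total: L = L₁ + L₂ = 1.9524 + 0.9111 = 2.8635
W = L/λ = 2.8635/4.1 = 0.6984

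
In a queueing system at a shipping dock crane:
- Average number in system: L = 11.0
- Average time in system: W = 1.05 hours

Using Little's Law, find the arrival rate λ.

Little's Law: L = λW, so λ = L/W
λ = 11.0/1.05 = 10.4762 containers/hour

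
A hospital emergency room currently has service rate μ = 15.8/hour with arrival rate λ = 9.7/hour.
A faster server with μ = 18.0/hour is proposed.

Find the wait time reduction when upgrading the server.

System 1: ρ₁ = 9.7/15.8 = 0.6139, W₁ = 1/(15.8-9.7) = 0.16393
System 2: ρ₂ = 9.7/18.0 = 0.5389, W₂ = 1/(18.0-9.7) = 0.12048
Improvement: (W₁-W₂)/W₁ = (0.16393-0.12048)/0.16393 = 26.51%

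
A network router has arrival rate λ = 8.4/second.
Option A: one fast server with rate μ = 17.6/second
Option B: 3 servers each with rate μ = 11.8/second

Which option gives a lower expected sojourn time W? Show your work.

Option A: single server μ = 17.6 (M/M/1)
  ρ_A = 8.4/17.6 = 0.4773
  W_A = 1/(μ-λ) = 1/(17.6-8.4) = 1/9.20 = 0.1087

Option B: 3 servers μ = 11.8 (M/M/3)
  ρ_B = λ/(cμ) = 8.4/(3×11.8) = 0.2373
  Offered load a = λ/μ = cρ = 8.4/11.8 = 0.7119
  P₀ = [ Σₙ₌₀^2 aⁿ/n! + a^3/(3!(1-ρ)) ]⁻¹
  Σ = a^0/0! + a^1/1! + a^2/2! = 1.0000 + 0.71186 + 0.25338 = 1.9652
  a^3/(3!(1-ρ)) = 0.36074/(6 × 0.76271) = 0.07883
  P₀ = 1/(1.9652 + 0.07883) = 0.4892
  Lq = P₀·a^3·ρ / (3!(1-ρ)²) = 0.4892 × 0.3607 × 0.2373 / (6 × 0.5817) = 0.01200
  Wq_B = Lq/λ = 0.011998/8.4 = 0.0014283
  W_B = Wq_B + 1/μ = 0.0014283 + 0.084746 = 0.08617

Since W_B = 0.08617 < W_A = 0.1087, Option B (multiple servers) has the shorter time in system.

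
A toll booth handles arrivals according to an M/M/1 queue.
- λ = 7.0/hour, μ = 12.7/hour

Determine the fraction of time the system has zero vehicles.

ρ = λ/μ = 7.0/12.7 = 0.5512
P(0) = 1 - ρ = 1 - 0.5512 = 0.4488
The server is idle 44.88% of the time.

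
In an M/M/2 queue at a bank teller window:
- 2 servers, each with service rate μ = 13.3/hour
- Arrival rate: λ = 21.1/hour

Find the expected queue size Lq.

Traffic intensity: ρ = λ/(cμ) = 21.1/(2×13.3) = 0.7932
Since ρ = 0.7932 < 1, system is stable.
Offered load a = λ/μ = cρ = 21.1/13.3 = 1.5865
P₀ = [ Σₙ₌₀^1 aⁿ/n! + a^2/(2!(1-ρ)) ]⁻¹
Σ = a^0/0! + a^1/1! = 1.0000 + 1.5865 = 2.5865
a^2/(2!(1-ρ)) = 2.516875/(2 × 0.2067669) = 6.0863
P₀ = 1/(2.5865 + 6.0863) = 0.1153
Lq = P₀·a^2·ρ / (2!(1-ρ)²) = 0.1153 × 2.5169 × 0.7932 / (2 × 0.04275) = 2.6922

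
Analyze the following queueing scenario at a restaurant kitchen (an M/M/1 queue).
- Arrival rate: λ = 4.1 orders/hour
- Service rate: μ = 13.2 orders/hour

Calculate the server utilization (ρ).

Server utilization: ρ = λ/μ
ρ = 4.1/13.2 = 0.3106
The server is busy 31.06% of the time.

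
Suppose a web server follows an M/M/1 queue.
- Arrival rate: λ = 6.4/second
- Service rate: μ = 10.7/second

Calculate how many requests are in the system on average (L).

ρ = λ/μ = 6.4/10.7 = 0.5981
For M/M/1: L = λ/(μ-λ)
L = 6.4/(10.7-6.4) = 6.4/4.30
L = 1.4884 requests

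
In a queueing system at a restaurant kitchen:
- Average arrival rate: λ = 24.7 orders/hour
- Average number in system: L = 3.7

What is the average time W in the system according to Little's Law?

Little's Law: L = λW, so W = L/λ
W = 3.7/24.7 = 0.1498 hours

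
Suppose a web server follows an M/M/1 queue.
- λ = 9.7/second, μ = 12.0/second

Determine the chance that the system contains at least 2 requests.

ρ = λ/μ = 9.7/12.0 = 0.80833
P(N ≥ n) = ρⁿ
P(N ≥ 2) = 0.80833^2
P(N ≥ 2) = 0.6534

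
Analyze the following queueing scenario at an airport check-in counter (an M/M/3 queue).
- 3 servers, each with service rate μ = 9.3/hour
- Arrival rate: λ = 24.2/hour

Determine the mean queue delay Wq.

Traffic intensity: ρ = λ/(cμ) = 24.2/(3×9.3) = 0.8674
Since ρ = 0.8674 < 1, system is stable.
Offered load a = λ/μ = cρ = 24.2/9.3 = 2.6022
P₀ = [ Σₙ₌₀^2 aⁿ/n! + a^3/(3!(1-ρ)) ]⁻¹
Σ = a^0/0! + a^1/1! + a^2/2! = 1.00000 + 2.60215 + 3.38559 = 6.9877
a^3/(3!(1-ρ)) = 17.6196/(6 × 0.132616) = 22.1436
P₀ = 1/(6.9877 + 22.1436) = 0.03433
Lq = P₀·a^3·ρ / (3!(1-ρ)²) = 0.0343273 × 17.6196 × 0.867384 / (6 × 0.0175871) = 4.9717
Wq = Lq/λ = 4.9717/24.2 = 0.2054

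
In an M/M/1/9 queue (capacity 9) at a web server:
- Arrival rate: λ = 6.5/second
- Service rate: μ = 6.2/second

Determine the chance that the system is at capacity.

ρ = λ/μ = 6.5/6.2 = 1.048387
P₀ = (1-ρ)/(1-ρ^(K+1)) = (1-1.048387)/(1-1.048387^10) = -0.048387/-0.60404 = 0.08011
P_K = P₀×ρ^K = 0.08011 × 1.048387^9 = 0.08011 × 1.5300 = 0.1226
Blocking probability = 12.26%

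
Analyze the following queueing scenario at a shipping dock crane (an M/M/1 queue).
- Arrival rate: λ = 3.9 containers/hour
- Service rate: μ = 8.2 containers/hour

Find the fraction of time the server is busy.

Server utilization: ρ = λ/μ
ρ = 3.9/8.2 = 0.4756
The server is busy 47.56% of the time.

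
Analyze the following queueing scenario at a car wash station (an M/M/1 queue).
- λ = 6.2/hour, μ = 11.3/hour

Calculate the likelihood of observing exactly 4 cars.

ρ = λ/μ = 6.2/11.3 = 0.54867
P(n) = (1-ρ)ρⁿ
P(4) = (1-0.54867) × 0.54867^4
P(4) = 0.4513 × 0.09062
P(4) = 0.04090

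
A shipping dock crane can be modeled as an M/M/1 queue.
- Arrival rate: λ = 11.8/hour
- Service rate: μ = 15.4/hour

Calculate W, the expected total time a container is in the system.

First, compute utilization: ρ = λ/μ = 11.8/15.4 = 0.7662
For M/M/1: W = 1/(μ-λ)
W = 1/(15.4-11.8) = 1/3.60
W = 0.2778 hours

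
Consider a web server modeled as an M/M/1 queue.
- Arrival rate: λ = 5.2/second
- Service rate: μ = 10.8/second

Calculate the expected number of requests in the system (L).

ρ = λ/μ = 5.2/10.8 = 0.4815
For M/M/1: L = λ/(μ-λ)
L = 5.2/(10.8-5.2) = 5.2/5.60
L = 0.9286 requests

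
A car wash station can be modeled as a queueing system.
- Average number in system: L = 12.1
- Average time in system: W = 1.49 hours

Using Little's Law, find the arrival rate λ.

Little's Law: L = λW, so λ = L/W
λ = 12.1/1.49 = 8.1208 cars/hour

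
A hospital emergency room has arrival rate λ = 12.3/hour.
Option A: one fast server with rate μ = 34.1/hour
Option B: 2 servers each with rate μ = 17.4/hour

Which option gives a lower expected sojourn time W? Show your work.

Option A: single server μ = 34.1 (M/M/1)
  ρ_A = 12.3/34.1 = 0.3607
  W_A = 1/(μ-λ) = 1/(34.1-12.3) = 1/21.80 = 0.04587

Option B: 2 servers μ = 17.4 (M/M/2)
  ρ_B = λ/(cμ) = 12.3/(2×17.4) = 0.3534
  Offered load a = λ/μ = cρ = 12.3/17.4 = 0.7069
  P₀ = [ Σₙ₌₀^1 aⁿ/n! + a^2/(2!(1-ρ)) ]⁻¹
  Σ = a^0/0! + a^1/1! = 1.0000 + 0.7069 = 1.7069
  a^2/(2!(1-ρ)) = 0.4997/(2 × 0.6466) = 0.3864
  P₀ = 1/(1.7069 + 0.3864) = 0.4777
  Lq = P₀·a^2·ρ / (2!(1-ρ)²) = 0.4777 × 0.4997 × 0.3534 / (2 × 0.4180) = 0.1009
  Wq_B = Lq/λ = 0.100917/12.3 = 0.0082046
  W_B = Wq_B + 1/μ = 0.0082046 + 0.057471 = 0.06568

Since W_A = 0.04587 < W_B = 0.06568, Option A (single fast server) has the shorter time in system.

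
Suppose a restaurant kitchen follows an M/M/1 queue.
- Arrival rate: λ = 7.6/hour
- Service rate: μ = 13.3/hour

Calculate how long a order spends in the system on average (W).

First, compute utilization: ρ = λ/μ = 7.6/13.3 = 0.5714
For M/M/1: W = 1/(μ-λ)
W = 1/(13.3-7.6) = 1/5.70
W = 0.1754 hours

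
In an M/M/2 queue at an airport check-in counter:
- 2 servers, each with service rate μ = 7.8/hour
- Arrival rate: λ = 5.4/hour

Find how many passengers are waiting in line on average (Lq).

Traffic intensity: ρ = λ/(cμ) = 5.4/(2×7.8) = 0.3462
Since ρ = 0.3462 < 1, system is stable.
Offered load a = λ/μ = cρ = 5.4/7.8 = 0.6923
P₀ = [ Σₙ₌₀^1 aⁿ/n! + a^2/(2!(1-ρ)) ]⁻¹
Σ = a^0/0! + a^1/1! = 1.0000 + 0.6923 = 1.6923
a^2/(2!(1-ρ)) = 0.4793/(2 × 0.6538) = 0.3665
P₀ = 1/(1.6923 + 0.3665) = 0.4857
Lq = P₀·a^2·ρ / (2!(1-ρ)²) = 0.48571 × 0.47929 × 0.34615 / (2 × 0.42751) = 0.09425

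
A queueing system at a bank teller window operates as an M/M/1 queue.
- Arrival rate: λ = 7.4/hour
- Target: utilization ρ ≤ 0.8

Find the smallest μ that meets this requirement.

ρ = λ/μ, so μ = λ/ρ
μ ≥ 7.4/0.8 = 9.2500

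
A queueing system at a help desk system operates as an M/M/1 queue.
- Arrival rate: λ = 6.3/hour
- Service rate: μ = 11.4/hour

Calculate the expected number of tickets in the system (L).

ρ = λ/μ = 6.3/11.4 = 0.5526
For M/M/1: L = λ/(μ-λ)
L = 6.3/(11.4-6.3) = 6.3/5.10
L = 1.2353 tickets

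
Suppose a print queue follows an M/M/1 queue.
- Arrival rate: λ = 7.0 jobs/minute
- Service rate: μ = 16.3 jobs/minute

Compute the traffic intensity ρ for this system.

Server utilization: ρ = λ/μ
ρ = 7.0/16.3 = 0.4294
The server is busy 42.94% of the time.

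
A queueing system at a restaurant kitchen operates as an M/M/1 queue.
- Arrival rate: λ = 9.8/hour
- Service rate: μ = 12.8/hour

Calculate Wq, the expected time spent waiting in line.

First, compute utilization: ρ = λ/μ = 9.8/12.8 = 0.7656
For M/M/1: Wq = λ/(μ(μ-λ))
Wq = 9.8/(12.8 × (12.8-9.8))
Wq = 9.8/(12.8 × 3.00)
Wq = 0.2552 hours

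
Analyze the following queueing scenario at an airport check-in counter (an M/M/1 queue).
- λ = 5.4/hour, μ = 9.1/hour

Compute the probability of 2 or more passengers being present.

ρ = λ/μ = 5.4/9.1 = 0.5934
P(N ≥ n) = ρⁿ
P(N ≥ 2) = 0.5934^2
P(N ≥ 2) = 0.3521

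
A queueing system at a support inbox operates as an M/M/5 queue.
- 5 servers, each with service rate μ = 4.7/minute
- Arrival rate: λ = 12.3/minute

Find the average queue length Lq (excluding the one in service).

Traffic intensity: ρ = λ/(cμ) = 12.3/(5×4.7) = 0.5234
Since ρ = 0.5234 < 1, system is stable.
Offered load a = λ/μ = cρ = 12.3/4.7 = 2.6170
P₀ = [ Σₙ₌₀^4 aⁿ/n! + a^5/(5!(1-ρ)) ]⁻¹
Σ = a^0/0! + a^1/1! + a^2/2! + a^3/3! + a^4/4! = 1.00000 + 2.61702 + 3.42440 + 2.98724 + 1.95442 = 11.9831
a^5/(5!(1-ρ)) = 122.7542/(120 × 0.4766) = 2.1464
P₀ = 1/(11.9831 + 2.1464) = 0.07077
Lq = P₀·a^5·ρ / (5!(1-ρ)²) = 0.07077 × 122.7542 × 0.5234 / (120 × 0.2271) = 0.1668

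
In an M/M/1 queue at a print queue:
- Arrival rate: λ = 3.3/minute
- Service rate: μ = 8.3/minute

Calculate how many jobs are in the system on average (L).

ρ = λ/μ = 3.3/8.3 = 0.3976
For M/M/1: L = λ/(μ-λ)
L = 3.3/(8.3-3.3) = 3.3/5.00
L = 0.6600 jobs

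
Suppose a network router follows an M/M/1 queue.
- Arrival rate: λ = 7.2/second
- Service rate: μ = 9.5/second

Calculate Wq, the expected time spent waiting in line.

First, compute utilization: ρ = λ/μ = 7.2/9.5 = 0.7579
For M/M/1: Wq = λ/(μ(μ-λ))
Wq = 7.2/(9.5 × (9.5-7.2))
Wq = 7.2/(9.5 × 2.30)
Wq = 0.3295 seconds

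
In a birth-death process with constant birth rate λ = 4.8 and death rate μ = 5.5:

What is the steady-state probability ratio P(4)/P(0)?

For constant rates: P(n)/P(0) = (λ/μ)^n
P(4)/P(0) = (4.8/5.5)^4 = 0.87273^4 = 0.5801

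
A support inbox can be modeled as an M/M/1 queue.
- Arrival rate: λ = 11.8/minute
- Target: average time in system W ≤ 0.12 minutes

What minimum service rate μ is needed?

For M/M/1: W = 1/(μ-λ)
Need W ≤ 0.12, so 1/(μ-λ) ≤ 0.12
μ - λ ≥ 1/0.12 = 8.3333
μ ≥ 11.8 + 8.3333 = 20.1333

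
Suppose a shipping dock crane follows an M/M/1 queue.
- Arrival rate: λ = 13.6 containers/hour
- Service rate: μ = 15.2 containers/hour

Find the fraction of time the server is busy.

Server utilization: ρ = λ/μ
ρ = 13.6/15.2 = 0.8947
The server is busy 89.47% of the time.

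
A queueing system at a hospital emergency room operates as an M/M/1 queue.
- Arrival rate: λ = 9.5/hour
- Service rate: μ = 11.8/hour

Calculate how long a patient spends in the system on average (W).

First, compute utilization: ρ = λ/μ = 9.5/11.8 = 0.8051
For M/M/1: W = 1/(μ-λ)
W = 1/(11.8-9.5) = 1/2.30
W = 0.4348 hours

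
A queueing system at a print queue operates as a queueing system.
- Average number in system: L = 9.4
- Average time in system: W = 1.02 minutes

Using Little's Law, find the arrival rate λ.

Little's Law: L = λW, so λ = L/W
λ = 9.4/1.02 = 9.2157 jobs/minute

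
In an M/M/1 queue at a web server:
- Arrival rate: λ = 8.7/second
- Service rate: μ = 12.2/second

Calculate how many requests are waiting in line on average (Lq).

ρ = λ/μ = 8.7/12.2 = 0.7131
For M/M/1: Lq = λ²/(μ(μ-λ))
Lq = 75.69/(12.2 × 3.50)
Lq = 1.7726 requests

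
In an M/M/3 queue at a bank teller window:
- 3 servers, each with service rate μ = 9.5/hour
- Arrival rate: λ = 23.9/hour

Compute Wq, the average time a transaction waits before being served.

Traffic intensity: ρ = λ/(cμ) = 23.9/(3×9.5) = 0.8386
Since ρ = 0.8386 < 1, system is stable.
Offered load a = λ/μ = cρ = 23.9/9.5 = 2.5158
P₀ = [ Σₙ₌₀^2 aⁿ/n! + a^3/(3!(1-ρ)) ]⁻¹
Σ = a^0/0! + a^1/1! + a^2/2! = 1.0000 + 2.5158 + 3.1646 = 6.6804
a^3/(3!(1-ρ)) = 15.92293/(6 × 0.1614035) = 16.4422
P₀ = 1/(6.6804 + 16.4422) = 0.04325
Lq = P₀·a^3·ρ / (3!(1-ρ)²) = 0.043248 × 15.9229 × 0.83860 / (6 × 0.026051) = 3.6946
Wq = Lq/λ = 3.6946/23.9 = 0.1546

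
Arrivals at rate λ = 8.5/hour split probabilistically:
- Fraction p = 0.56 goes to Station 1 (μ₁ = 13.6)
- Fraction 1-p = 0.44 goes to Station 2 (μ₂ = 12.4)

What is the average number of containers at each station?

Effective rates: λ₁ = 8.5×0.56 = 4.76, λ₂ = 8.5×0.44 = 3.74
Station 1: ρ₁ = 4.76/13.6 = 0.3500, L₁ = ρ₁/(1-ρ₁) = 0.3500/(1-0.3500) = 0.5385
Station 2: ρ₂ = 3.74/12.4 = 0.30161, L₂ = ρ₂/(1-ρ₂) = 0.30161/(1-0.30161) = 0.4319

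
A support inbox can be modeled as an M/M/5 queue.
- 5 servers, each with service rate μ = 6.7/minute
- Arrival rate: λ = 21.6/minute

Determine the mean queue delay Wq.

Traffic intensity: ρ = λ/(cμ) = 21.6/(5×6.7) = 0.6448
Since ρ = 0.6448 < 1, system is stable.
Offered load a = λ/μ = cρ = 21.6/6.7 = 3.2239
P₀ = [ Σₙ₌₀^4 aⁿ/n! + a^5/(5!(1-ρ)) ]⁻¹
Σ = a^0/0! + a^1/1! + a^2/2! + a^3/3! + a^4/4! = 1.0000 + 3.2239 + 5.1967 + 5.5845 + 4.5010 = 19.5061
a^5/(5!(1-ρ)) = 348.2529/(120 × 0.355224) = 8.1698
P₀ = 1/(19.5061 + 8.1698) = 0.03613
Lq = P₀·a^5·ρ / (5!(1-ρ)²) = 0.036133 × 348.2529 × 0.64478 / (120 × 0.12618) = 0.5358
Wq = Lq/λ = 0.5358/21.6 = 0.02481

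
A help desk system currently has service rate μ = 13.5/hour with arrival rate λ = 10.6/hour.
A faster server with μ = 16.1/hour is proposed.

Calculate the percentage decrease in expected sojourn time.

System 1: ρ₁ = 10.6/13.5 = 0.7852, W₁ = 1/(13.5-10.6) = 0.3448
System 2: ρ₂ = 10.6/16.1 = 0.6584, W₂ = 1/(16.1-10.6) = 0.1818
Improvement: (W₁-W₂)/W₁ = (0.3448-0.1818)/0.3448 = 47.27%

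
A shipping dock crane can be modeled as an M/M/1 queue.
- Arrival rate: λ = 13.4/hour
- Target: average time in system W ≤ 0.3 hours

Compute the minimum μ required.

For M/M/1: W = 1/(μ-λ)
Need W ≤ 0.3, so 1/(μ-λ) ≤ 0.3
μ - λ ≥ 1/0.3 = 3.3333
μ ≥ 13.4 + 3.3333 = 16.7333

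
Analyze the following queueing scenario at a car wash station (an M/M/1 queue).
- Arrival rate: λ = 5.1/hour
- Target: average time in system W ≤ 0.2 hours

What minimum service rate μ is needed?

For M/M/1: W = 1/(μ-λ)
Need W ≤ 0.2, so 1/(μ-λ) ≤ 0.2
μ - λ ≥ 1/0.2 = 5.0000
μ ≥ 5.1 + 5.0000 = 10.1000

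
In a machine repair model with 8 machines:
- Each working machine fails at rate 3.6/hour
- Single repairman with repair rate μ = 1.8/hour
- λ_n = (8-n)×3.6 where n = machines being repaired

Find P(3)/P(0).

P(3)/P(0) = ∏_{i=0}^{3-1} λ_i/μ_{i+1}
= (8-0)×3.6/1.8 × (8-1)×3.6/1.8 × (8-2)×3.6/1.8
= 2688.0000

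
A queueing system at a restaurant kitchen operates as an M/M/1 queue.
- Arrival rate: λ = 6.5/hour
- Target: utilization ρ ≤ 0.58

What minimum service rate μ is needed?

ρ = λ/μ, so μ = λ/ρ
μ ≥ 6.5/0.58 = 11.2069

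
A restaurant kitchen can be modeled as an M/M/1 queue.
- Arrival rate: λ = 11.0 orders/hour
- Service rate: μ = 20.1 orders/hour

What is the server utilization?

Server utilization: ρ = λ/μ
ρ = 11.0/20.1 = 0.5473
The server is busy 54.73% of the time.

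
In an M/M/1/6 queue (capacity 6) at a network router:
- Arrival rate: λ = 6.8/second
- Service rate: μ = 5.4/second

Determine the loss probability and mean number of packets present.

ρ = λ/μ = 6.8/5.4 = 1.25926
P₀ = (1-ρ)/(1-ρ^(K+1)) = (1-1.25926)/(1-1.25926^7) = -0.25926/-4.0212 = 0.06447
P_K = P₀×ρ^K = 0.06447 × 1.25926^6 = 0.06447 × 3.9874 = 0.2571
Blocking probability P_6 = 0.2571 (25.71%)
L = ρ[1 - (K+1)ρ^K + Kρ^(K+1)] / [(1-ρ)(1-ρ^(K+1))]
L = 1.25926 × (1 - 7×3.987424 + 6×5.021204) / ((1 - 1.25926) × (1 - 5.021204)) = 3.8836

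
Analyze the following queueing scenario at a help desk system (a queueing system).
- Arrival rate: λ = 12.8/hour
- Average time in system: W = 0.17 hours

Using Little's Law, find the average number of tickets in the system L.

Little's Law: L = λW
L = 12.8 × 0.17 = 2.1760 tickets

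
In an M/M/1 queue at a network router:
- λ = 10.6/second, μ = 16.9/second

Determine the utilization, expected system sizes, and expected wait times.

Step 1: ρ = λ/μ = 10.6/16.9 = 0.6272
Step 2: L = λ/(μ-λ) = 10.6/6.30 = 1.6825
Step 3: Lq = λ²/(μ(μ-λ)) = 112.36/(16.9×6.30) = 1.0553
Step 4: W = 1/(μ-λ) = 1/6.30 = 0.15873
Step 5: Wq = λ/(μ(μ-λ)) = 10.6/(16.9×6.30) = 0.09956
Step 6: P(0) = 1-ρ = 0.3728
Verify: L = λW = 10.6×0.15873 = 1.6825 ✔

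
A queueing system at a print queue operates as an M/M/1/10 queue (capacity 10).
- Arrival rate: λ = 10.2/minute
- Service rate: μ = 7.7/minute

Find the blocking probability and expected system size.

ρ = λ/μ = 10.2/7.7 = 1.32468
P₀ = (1-ρ)/(1-ρ^(K+1)) = (1-1.32468)/(1-1.32468^11) = -0.3247/-21.0405 = 0.01543
P_K = P₀×ρ^K = 0.01543 × 1.32468^10 = 0.01543 × 16.6383 = 0.2567
Blocking probability P_10 = 0.2567 (25.67%)
L = ρ[1 - (K+1)ρ^K + Kρ^(K+1)] / [(1-ρ)(1-ρ^(K+1))]
L = 1.32468 × (1 - 11×16.638332 + 10×22.040466) / ((1 - 1.32468) × (1 - 22.040466)) = 7.4428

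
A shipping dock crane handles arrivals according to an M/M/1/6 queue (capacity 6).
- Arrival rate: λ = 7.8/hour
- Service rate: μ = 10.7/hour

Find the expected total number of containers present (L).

ρ = λ/μ = 7.8/10.7 = 0.72897
P₀ = (1-ρ)/(1-ρ^(K+1)) = (1-0.72897)/(1-0.72897^7) = 0.2710/0.8906 = 0.3043
P_K = P₀×ρ^K = 0.30432 × 0.72897^6 = 0.30432 × 0.15006 = 0.04567
L = ρ[1 - (K+1)ρ^K + Kρ^(K+1)] / [(1-ρ)(1-ρ^(K+1))]
L = 0.72897 × (1 - 7×0.15006 + 6×0.10939) / ((1 - 0.72897) × (1 - 0.10939)) = 1.8299 containers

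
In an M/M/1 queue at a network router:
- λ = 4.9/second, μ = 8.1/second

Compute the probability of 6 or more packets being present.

ρ = λ/μ = 4.9/8.1 = 0.60494
P(N ≥ n) = ρⁿ
P(N ≥ 6) = 0.60494^6
P(N ≥ 6) = 0.04901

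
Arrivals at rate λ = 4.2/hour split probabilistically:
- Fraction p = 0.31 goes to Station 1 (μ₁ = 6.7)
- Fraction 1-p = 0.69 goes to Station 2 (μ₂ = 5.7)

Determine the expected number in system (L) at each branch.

Effective rates: λ₁ = 4.2×0.31 = 1.302, λ₂ = 4.2×0.69 = 2.898
Station 1: ρ₁ = 1.302/6.7 = 0.1943, L₁ = ρ₁/(1-ρ₁) = 0.1943/(1-0.1943) = 0.2412
Station 2: ρ₂ = 2.898/5.7 = 0.50842, L₂ = ρ₂/(1-ρ₂) = 0.50842/(1-0.50842) = 1.0343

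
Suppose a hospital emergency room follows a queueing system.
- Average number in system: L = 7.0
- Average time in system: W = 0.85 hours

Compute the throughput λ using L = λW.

Little's Law: L = λW, so λ = L/W
λ = 7.0/0.85 = 8.2353 patients/hour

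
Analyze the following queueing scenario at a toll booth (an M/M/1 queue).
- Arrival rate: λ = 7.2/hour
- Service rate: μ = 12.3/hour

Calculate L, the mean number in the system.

ρ = λ/μ = 7.2/12.3 = 0.5854
For M/M/1: L = λ/(μ-λ)
L = 7.2/(12.3-7.2) = 7.2/5.10
L = 1.4118 vehicles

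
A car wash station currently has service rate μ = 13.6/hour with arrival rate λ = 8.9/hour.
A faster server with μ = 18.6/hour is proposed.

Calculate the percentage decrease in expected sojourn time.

System 1: ρ₁ = 8.9/13.6 = 0.6544, W₁ = 1/(13.6-8.9) = 0.2128
System 2: ρ₂ = 8.9/18.6 = 0.4785, W₂ = 1/(18.6-8.9) = 0.1031
Improvement: (W₁-W₂)/W₁ = (0.2128-0.1031)/0.2128 = 51.55%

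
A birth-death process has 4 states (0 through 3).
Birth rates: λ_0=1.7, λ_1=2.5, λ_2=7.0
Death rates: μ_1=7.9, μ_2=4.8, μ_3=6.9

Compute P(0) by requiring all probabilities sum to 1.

Ratios P(n)/P(0) = (λ₀···λₙ₋₁)/(μ₁···μₙ):
P(1)/P(0) = (1.7)/(7.9) = 0.2152
P(2)/P(0) = (1.7×2.5)/(7.9×4.8) = 0.1121
P(3)/P(0) = (1.7×2.5×7.0)/(7.9×4.8×6.9) = 0.1137

Normalization: ∑ P(n) = 1
P(0) × (1.0000 + 0.2152 + 0.1121 + 0.1137) = 1
P(0) × 1.4410 = 1
P(0) = 1/1.4410 = 0.6940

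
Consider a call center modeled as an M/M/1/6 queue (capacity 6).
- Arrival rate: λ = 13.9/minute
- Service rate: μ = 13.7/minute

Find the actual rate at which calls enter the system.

ρ = λ/μ = 13.9/13.7 = 1.0146
P₀ = (1-ρ)/(1-ρ^(K+1)) = (1-1.0146)/(1-1.0146^7) = -0.01460/-0.1068 = 0.1367
P_K = P₀×ρ^K = 0.1367 × 1.0146^6 = 0.1367 × 1.0909 = 0.1491
λ_eff = λ(1-P_K) = 13.9 × (1 - 0.149143) = 13.9 × 0.850857 = 11.8269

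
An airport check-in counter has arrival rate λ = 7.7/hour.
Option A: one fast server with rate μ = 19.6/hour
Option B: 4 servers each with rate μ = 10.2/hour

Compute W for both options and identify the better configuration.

Option A: single server μ = 19.6 (M/M/1)
  ρ_A = 7.7/19.6 = 0.3929
  W_A = 1/(μ-λ) = 1/(19.6-7.7) = 1/11.90 = 0.08403

Option B: 4 servers μ = 10.2 (M/M/4)
  ρ_B = λ/(cμ) = 7.7/(4×10.2) = 0.1887
  Offered load a = λ/μ = cρ = 7.7/10.2 = 0.7549
  P₀ = [ Σₙ₌₀^3 aⁿ/n! + a^4/(4!(1-ρ)) ]⁻¹
  Σ = a^0/0! + a^1/1! + a^2/2! + a^3/3! = 1.0000 + 0.7549 + 0.2849 + 0.07170 = 2.1115
  a^4/(4!(1-ρ)) = 0.3248/(24 × 0.8113) = 0.01668
  P₀ = 1/(2.1115 + 0.01668) = 0.4699
  Lq = P₀·a^4·ρ / (4!(1-ρ)²) = 0.4699 × 0.3248 × 0.1887 / (24 × 0.6582) = 0.001823
  Wq_B = Lq/λ = 0.001823/7.7 = 0.0002368
  W_B = Wq_B + 1/μ = 0.0002368 + 0.09804 = 0.09828

Since W_A = 0.08403 < W_B = 0.09828, Option A (single fast server) has the shorter time in system.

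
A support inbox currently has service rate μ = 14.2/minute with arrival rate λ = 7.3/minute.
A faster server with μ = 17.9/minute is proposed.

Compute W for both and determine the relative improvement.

System 1: ρ₁ = 7.3/14.2 = 0.5141, W₁ = 1/(14.2-7.3) = 0.14493
System 2: ρ₂ = 7.3/17.9 = 0.4078, W₂ = 1/(17.9-7.3) = 0.094340
Improvement: (W₁-W₂)/W₁ = (0.14493-0.094340)/0.14493 = 34.91%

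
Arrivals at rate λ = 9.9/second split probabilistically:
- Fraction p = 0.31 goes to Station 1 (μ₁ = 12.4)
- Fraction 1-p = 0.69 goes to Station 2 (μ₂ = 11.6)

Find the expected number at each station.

Effective rates: λ₁ = 9.9×0.31 = 3.069, λ₂ = 9.9×0.69 = 6.831
Station 1: ρ₁ = 3.069/12.4 = 0.2475, L₁ = ρ₁/(1-ρ₁) = 0.2475/(1-0.2475) = 0.3289
Station 2: ρ₂ = 6.831/11.6 = 0.58888, L₂ = ρ₂/(1-ρ₂) = 0.58888/(1-0.58888) = 1.4324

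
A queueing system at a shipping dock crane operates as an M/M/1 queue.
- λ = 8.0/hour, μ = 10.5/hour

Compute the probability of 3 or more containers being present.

ρ = λ/μ = 8.0/10.5 = 0.7619
P(N ≥ n) = ρⁿ
P(N ≥ 3) = 0.7619^3
P(N ≥ 3) = 0.4423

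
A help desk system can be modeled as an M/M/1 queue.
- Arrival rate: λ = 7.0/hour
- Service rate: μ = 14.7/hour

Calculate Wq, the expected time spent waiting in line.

First, compute utilization: ρ = λ/μ = 7.0/14.7 = 0.4762
For M/M/1: Wq = λ/(μ(μ-λ))
Wq = 7.0/(14.7 × (14.7-7.0))
Wq = 7.0/(14.7 × 7.70)
Wq = 0.06184 hours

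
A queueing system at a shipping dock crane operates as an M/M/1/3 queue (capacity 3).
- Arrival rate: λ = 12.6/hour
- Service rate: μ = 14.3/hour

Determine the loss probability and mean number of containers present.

ρ = λ/μ = 12.6/14.3 = 0.8811
P₀ = (1-ρ)/(1-ρ^(K+1)) = (1-0.8811)/(1-0.8811^4) = 0.1189/0.3973 = 0.2993
P_K = P₀×ρ^K = 0.2993 × 0.8811^3 = 0.2993 × 0.6840 = 0.2047
Blocking probability P_3 = 0.2047 (20.47%)
L = ρ[1 - (K+1)ρ^K + Kρ^(K+1)] / [(1-ρ)(1-ρ^(K+1))]
L = 0.8811 × (1 - 4×0.6840307 + 3×0.6026995) / ((1 - 0.8811) × (1 - 0.6026995)) = 1.3425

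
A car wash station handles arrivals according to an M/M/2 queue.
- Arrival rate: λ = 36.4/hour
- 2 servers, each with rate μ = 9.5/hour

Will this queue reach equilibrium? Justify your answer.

Stability requires ρ = λ/(cμ) < 1
ρ = 36.4/(2 × 9.5) = 36.4/19.00 = 1.9158
Since 1.9158 ≥ 1, the system is UNSTABLE.
Need c > λ/μ = 36.4/9.5 = 3.83.
Minimum servers needed: c = 4.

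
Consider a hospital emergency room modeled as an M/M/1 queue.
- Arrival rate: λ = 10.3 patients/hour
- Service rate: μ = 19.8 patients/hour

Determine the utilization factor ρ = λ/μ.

Server utilization: ρ = λ/μ
ρ = 10.3/19.8 = 0.5202
The server is busy 52.02% of the time.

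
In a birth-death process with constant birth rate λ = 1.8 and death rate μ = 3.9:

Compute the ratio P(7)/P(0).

For constant rates: P(n)/P(0) = (λ/μ)^n
P(7)/P(0) = (1.8/3.9)^7 = 0.46154^7 = 0.004461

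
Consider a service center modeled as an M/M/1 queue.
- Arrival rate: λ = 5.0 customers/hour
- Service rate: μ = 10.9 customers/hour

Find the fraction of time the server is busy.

Server utilization: ρ = λ/μ
ρ = 5.0/10.9 = 0.4587
The server is busy 45.87% of the time.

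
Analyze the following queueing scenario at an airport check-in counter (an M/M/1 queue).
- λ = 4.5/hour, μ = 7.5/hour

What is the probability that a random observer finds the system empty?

ρ = λ/μ = 4.5/7.5 = 0.6000
P(0) = 1 - ρ = 1 - 0.6000 = 0.4000
The server is idle 40.00% of the time.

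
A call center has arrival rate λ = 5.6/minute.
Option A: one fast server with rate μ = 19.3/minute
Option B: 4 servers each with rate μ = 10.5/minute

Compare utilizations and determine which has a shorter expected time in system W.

Option A: single server μ = 19.3 (M/M/1)
  ρ_A = 5.6/19.3 = 0.2902
  W_A = 1/(μ-λ) = 1/(19.3-5.6) = 1/13.70 = 0.07299

Option B: 4 servers μ = 10.5 (M/M/4)
  ρ_B = λ/(cμ) = 5.6/(4×10.5) = 0.1333
  Offered load a = λ/μ = cρ = 5.6/10.5 = 0.5333
  P₀ = [ Σₙ₌₀^3 aⁿ/n! + a^4/(4!(1-ρ)) ]⁻¹
  Σ = a^0/0! + a^1/1! + a^2/2! + a^3/3! = 1.0000 + 0.5333 + 0.1422 + 0.02528 = 1.7008
  a^4/(4!(1-ρ)) = 0.08091/(24 × 0.8667) = 0.003890
  P₀ = 1/(1.7008 + 0.003890) = 0.5866
  Lq = P₀·a^4·ρ / (4!(1-ρ)²) = 0.5866 × 0.08091 × 0.1333 / (24 × 0.7511) = 0.0003510
  Wq_B = Lq/λ = 0.00035104/5.6 = 0.00006269
  W_B = Wq_B + 1/μ = 0.00006269 + 0.09524 = 0.09530

Since W_A = 0.07299 < W_B = 0.09530, Option A (single fast server) has the shorter time in system.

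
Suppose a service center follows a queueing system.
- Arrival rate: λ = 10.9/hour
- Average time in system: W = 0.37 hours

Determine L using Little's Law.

Little's Law: L = λW
L = 10.9 × 0.37 = 4.0330 customers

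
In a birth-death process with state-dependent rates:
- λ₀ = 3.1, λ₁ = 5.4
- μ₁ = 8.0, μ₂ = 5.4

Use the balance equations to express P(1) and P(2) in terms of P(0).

Balance equations:
State 0: λ₀P₀ = μ₁P₁ → P₁ = (λ₀/μ₁)P₀ = (3.1/8.0)P₀ = 0.3875P₀
State 1: P₂ = (λ₀λ₁)/(μ₁μ₂)P₀ = (3.1×5.4)/(8.0×5.4)P₀ = 0.3875P₀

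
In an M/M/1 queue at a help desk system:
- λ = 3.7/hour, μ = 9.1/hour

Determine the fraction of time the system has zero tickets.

ρ = λ/μ = 3.7/9.1 = 0.4066
P(0) = 1 - ρ = 1 - 0.4066 = 0.5934
The server is idle 59.34% of the time.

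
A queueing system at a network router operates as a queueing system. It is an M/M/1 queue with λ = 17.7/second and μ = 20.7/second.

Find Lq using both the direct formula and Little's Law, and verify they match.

Method 1 (direct): Lq = λ²/(μ(μ-λ)) = 313.29/(20.7 × 3.00) = 5.0449

Method 2 (Little's Law):
W = 1/(μ-λ) = 1/3.00 = 0.33333
Wq = W - 1/μ = 0.33333 - 0.048309 = 0.28502
Lq = λWq = 17.7 × 0.28502 = 5.0449 ✔ (matches Method 1)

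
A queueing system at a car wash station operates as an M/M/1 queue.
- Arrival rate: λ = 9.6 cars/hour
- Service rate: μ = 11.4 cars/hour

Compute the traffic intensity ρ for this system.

Server utilization: ρ = λ/μ
ρ = 9.6/11.4 = 0.8421
The server is busy 84.21% of the time.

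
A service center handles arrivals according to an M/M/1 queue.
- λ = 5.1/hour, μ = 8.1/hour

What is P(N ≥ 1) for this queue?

ρ = λ/μ = 5.1/8.1 = 0.6296
P(N ≥ n) = ρⁿ
P(N ≥ 1) = 0.6296^1
P(N ≥ 1) = 0.6296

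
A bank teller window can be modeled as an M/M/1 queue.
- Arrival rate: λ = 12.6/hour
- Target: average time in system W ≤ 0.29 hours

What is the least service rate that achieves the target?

For M/M/1: W = 1/(μ-λ)
Need W ≤ 0.29, so 1/(μ-λ) ≤ 0.29
μ - λ ≥ 1/0.29 = 3.4483
μ ≥ 12.6 + 3.4483 = 16.0483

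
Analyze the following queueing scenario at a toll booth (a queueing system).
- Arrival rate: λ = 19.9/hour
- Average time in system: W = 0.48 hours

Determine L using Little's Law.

Little's Law: L = λW
L = 19.9 × 0.48 = 9.5520 vehicles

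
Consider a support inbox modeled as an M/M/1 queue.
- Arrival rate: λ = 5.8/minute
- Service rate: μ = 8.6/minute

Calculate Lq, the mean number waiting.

ρ = λ/μ = 5.8/8.6 = 0.6744
For M/M/1: Lq = λ²/(μ(μ-λ))
Lq = 33.64/(8.6 × 2.80)
Lq = 1.3970 emails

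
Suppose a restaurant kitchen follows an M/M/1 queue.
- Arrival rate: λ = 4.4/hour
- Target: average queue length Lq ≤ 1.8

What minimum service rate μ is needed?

For M/M/1: Lq = λ²/(μ(μ-λ))
Need Lq ≤ 1.8, i.e. μ(μ-λ) ≥ λ²/1.8
μ² - 4.4μ - 19.36/1.8 ≥ 0  →  μ² - 4.4μ - 10.75556 ≥ 0
Quadratic formula (positive root): μ = [λ + √(λ² + 4×10.75556)]/2
Discriminant: 19.36 + 4×10.75556 = 62.3822, √62.3822 = 7.8982
μ ≥ (4.4 + 7.8982)/2 = 6.1491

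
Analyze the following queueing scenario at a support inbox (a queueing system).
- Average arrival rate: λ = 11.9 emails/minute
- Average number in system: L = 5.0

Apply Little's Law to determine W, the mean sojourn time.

Little's Law: L = λW, so W = L/λ
W = 5.0/11.9 = 0.4202 minutes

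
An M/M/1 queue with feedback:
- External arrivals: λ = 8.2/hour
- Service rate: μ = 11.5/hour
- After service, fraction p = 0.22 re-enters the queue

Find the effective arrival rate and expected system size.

Effective arrival rate: λ_eff = λ/(1-p) = 8.2/(1-0.22) = 8.2/0.78 = 10.51282051
ρ = λ_eff/μ = 10.51282051/11.5 = 0.91415831
L = ρ/(1-ρ) = 0.91415831/(1-0.91415831) = 10.6494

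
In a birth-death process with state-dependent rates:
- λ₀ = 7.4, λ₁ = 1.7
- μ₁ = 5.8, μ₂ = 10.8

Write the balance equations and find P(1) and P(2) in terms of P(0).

Balance equations:
State 0: λ₀P₀ = μ₁P₁ → P₁ = (λ₀/μ₁)P₀ = (7.4/5.8)P₀ = 1.2759P₀
State 1: P₂ = (λ₀λ₁)/(μ₁μ₂)P₀ = (7.4×1.7)/(5.8×10.8)P₀ = 0.2008P₀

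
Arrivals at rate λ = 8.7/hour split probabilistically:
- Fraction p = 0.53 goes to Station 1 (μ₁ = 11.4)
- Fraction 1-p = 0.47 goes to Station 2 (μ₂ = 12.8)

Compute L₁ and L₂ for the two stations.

Effective rates: λ₁ = 8.7×0.53 = 4.611, λ₂ = 8.7×0.47 = 4.089
Station 1: ρ₁ = 4.611/11.4 = 0.40447, L₁ = ρ₁/(1-ρ₁) = 0.40447/(1-0.40447) = 0.6792
Station 2: ρ₂ = 4.089/12.8 = 0.31945, L₂ = ρ₂/(1-ρ₂) = 0.31945/(1-0.31945) = 0.4694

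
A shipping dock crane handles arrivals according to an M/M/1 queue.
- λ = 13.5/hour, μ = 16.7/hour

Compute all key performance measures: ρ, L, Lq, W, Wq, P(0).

Step 1: ρ = λ/μ = 13.5/16.7 = 0.8084
Step 2: L = λ/(μ-λ) = 13.5/3.20 = 4.2188
Step 3: Lq = λ²/(μ(μ-λ)) = 182.25/(16.7×3.20) = 3.4104
Step 4: W = 1/(μ-λ) = 1/3.20 = 0.3125
Step 5: Wq = λ/(μ(μ-λ)) = 13.5/(16.7×3.20) = 0.2526
Step 6: P(0) = 1-ρ = 0.1916
Verify: L = λW = 13.5×0.3125 = 4.2188 ✔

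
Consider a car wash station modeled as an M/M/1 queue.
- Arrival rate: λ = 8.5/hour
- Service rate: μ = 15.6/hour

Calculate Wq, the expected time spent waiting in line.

First, compute utilization: ρ = λ/μ = 8.5/15.6 = 0.5449
For M/M/1: Wq = λ/(μ(μ-λ))
Wq = 8.5/(15.6 × (15.6-8.5))
Wq = 8.5/(15.6 × 7.10)
Wq = 0.07674 hours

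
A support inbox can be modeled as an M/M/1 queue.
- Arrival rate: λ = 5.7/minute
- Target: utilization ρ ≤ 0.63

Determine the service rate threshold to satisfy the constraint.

ρ = λ/μ, so μ = λ/ρ
μ ≥ 5.7/0.63 = 9.0476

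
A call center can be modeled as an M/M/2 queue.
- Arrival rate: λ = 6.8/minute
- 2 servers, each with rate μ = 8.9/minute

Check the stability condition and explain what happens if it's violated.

Stability requires ρ = λ/(cμ) < 1
ρ = 6.8/(2 × 8.9) = 6.8/17.80 = 0.3820
Since 0.3820 < 1, the system is STABLE.
The servers are busy 38.20% of the time.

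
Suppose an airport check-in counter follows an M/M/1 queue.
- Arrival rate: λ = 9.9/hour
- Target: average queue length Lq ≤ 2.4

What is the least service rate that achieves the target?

For M/M/1: Lq = λ²/(μ(μ-λ))
Need Lq ≤ 2.4, i.e. μ(μ-λ) ≥ λ²/2.4
μ² - 9.9μ - 98.01/2.4 ≥ 0  →  μ² - 9.9μ - 40.8375 ≥ 0
Quadratic formula (positive root): μ = [λ + √(λ² + 4×40.8375)]/2
Discriminant: 98.01 + 4×40.8375 = 261.3600, √261.3600 = 16.1666
μ ≥ (9.9 + 16.1666)/2 = 13.0333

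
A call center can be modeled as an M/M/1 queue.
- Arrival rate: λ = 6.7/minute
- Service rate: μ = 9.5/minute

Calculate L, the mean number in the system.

ρ = λ/μ = 6.7/9.5 = 0.7053
For M/M/1: L = λ/(μ-λ)
L = 6.7/(9.5-6.7) = 6.7/2.80
L = 2.3929 calls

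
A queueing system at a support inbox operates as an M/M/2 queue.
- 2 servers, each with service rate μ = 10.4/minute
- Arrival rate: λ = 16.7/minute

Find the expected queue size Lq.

Traffic intensity: ρ = λ/(cμ) = 16.7/(2×10.4) = 0.8029
Since ρ = 0.8029 < 1, system is stable.
Offered load a = λ/μ = cρ = 16.7/10.4 = 1.6058
P₀ = [ Σₙ₌₀^1 aⁿ/n! + a^2/(2!(1-ρ)) ]⁻¹
Σ = a^0/0! + a^1/1! = 1.0000 + 1.6058 = 2.6058
a^2/(2!(1-ρ)) = 2.57849/(2 × 0.197115) = 6.5406
P₀ = 1/(2.6058 + 6.5406) = 0.1093
Lq = P₀·a^2·ρ / (2!(1-ρ)²) = 0.10933 × 2.5785 × 0.80288 / (2 × 0.038854) = 2.9127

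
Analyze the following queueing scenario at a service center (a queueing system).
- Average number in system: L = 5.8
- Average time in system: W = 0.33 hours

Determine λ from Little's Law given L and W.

Little's Law: L = λW, so λ = L/W
λ = 5.8/0.33 = 17.5758 customers/hour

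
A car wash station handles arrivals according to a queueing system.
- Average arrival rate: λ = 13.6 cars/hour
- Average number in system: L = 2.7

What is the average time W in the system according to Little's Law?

Little's Law: L = λW, so W = L/λ
W = 2.7/13.6 = 0.1985 hours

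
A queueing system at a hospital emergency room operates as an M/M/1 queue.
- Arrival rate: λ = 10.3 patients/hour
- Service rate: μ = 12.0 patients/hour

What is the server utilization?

Server utilization: ρ = λ/μ
ρ = 10.3/12.0 = 0.8583
The server is busy 85.83% of the time.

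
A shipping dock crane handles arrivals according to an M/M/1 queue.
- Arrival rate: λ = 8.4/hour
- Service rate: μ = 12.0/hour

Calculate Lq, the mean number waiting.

ρ = λ/μ = 8.4/12.0 = 0.7000
For M/M/1: Lq = λ²/(μ(μ-λ))
Lq = 70.56/(12.0 × 3.60)
Lq = 1.6333 containers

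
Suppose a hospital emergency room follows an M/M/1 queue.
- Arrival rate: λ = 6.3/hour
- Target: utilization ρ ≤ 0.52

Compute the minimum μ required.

ρ = λ/μ, so μ = λ/ρ
μ ≥ 6.3/0.52 = 12.1154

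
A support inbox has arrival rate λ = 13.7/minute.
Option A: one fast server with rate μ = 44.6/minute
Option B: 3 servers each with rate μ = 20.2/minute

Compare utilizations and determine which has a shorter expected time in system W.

Option A: single server μ = 44.6 (M/M/1)
  ρ_A = 13.7/44.6 = 0.3072
  W_A = 1/(μ-λ) = 1/(44.6-13.7) = 1/30.90 = 0.03236

Option B: 3 servers μ = 20.2 (M/M/3)
  ρ_B = λ/(cμ) = 13.7/(3×20.2) = 0.2261
  Offered load a = λ/μ = cρ = 13.7/20.2 = 0.6782
  P₀ = [ Σₙ₌₀^2 aⁿ/n! + a^3/(3!(1-ρ)) ]⁻¹
  Σ = a^0/0! + a^1/1! + a^2/2! = 1.0000 + 0.6782 + 0.2300 = 1.9082
  a^3/(3!(1-ρ)) = 0.31197/(6 × 0.77393) = 0.06718
  P₀ = 1/(1.9082 + 0.06718) = 0.5062
  Lq = P₀·a^3·ρ / (3!(1-ρ)²) = 0.50623 × 0.31197 × 0.22607 / (6 × 0.59896) = 0.009935
  Wq_B = Lq/λ = 0.009935/13.7 = 0.0007252
  W_B = Wq_B + 1/μ = 0.0007252 + 0.04950 = 0.05023

Since W_A = 0.03236 < W_B = 0.05023, Option A (single fast server) has the shorter time in system.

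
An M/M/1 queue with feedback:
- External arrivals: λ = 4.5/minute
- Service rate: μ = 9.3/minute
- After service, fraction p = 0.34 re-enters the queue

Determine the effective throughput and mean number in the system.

Effective arrival rate: λ_eff = λ/(1-p) = 4.5/(1-0.34) = 4.5/0.66 = 6.8182
ρ = λ_eff/μ = 6.8182/9.3 = 0.73314
L = ρ/(1-ρ) = 0.73314/(1-0.73314) = 2.7473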